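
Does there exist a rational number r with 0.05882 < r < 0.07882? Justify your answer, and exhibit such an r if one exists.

Look for a denominator N such that an integer falls strictly between N·0.05882 and N·0.07882. N = 13 works: 13·0.05882 = 0.76466 < 1 < 1.02466 = 13·0.07882.
Dividing back, 0.05882 < 1/13 < 0.07882, and 1/13 is rational.

r = 1/13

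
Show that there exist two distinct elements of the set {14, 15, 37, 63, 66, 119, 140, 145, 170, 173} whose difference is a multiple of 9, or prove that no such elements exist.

14 and 140 are such a pair.

Both 14 and 140 leave remainder 5 on division by 9; their difference 126 = 14·9 is a multiple of 9.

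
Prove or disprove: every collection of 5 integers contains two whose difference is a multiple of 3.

Yes.

Partition the integers by their residue mod 3; there are 3 classes.
With 5 integers and only 3 classes, the pigeonhole principle forces two of them, say a and b, into the same class.
Their difference a − b is then a multiple of 3.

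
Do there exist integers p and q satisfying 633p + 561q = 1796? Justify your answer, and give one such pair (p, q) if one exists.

No, no such integers exist.

Any value of 633p + 561q is a multiple of gcd(633, 561) = 3.
However 1796 leaves remainder 2 on division by 3.
Therefore 633p + 561q = 1796 has no solution in integers.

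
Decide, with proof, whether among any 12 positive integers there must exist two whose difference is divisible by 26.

Take the 12 consecutive integers 113, 114, …, 124: their residues mod 26 are all distinct because 12 ≤ 26.
Any two of them differ by at most 11 < 26 and by at least 1, so no difference is a multiple of 26.

No; for instance {113, 114, 115, 116, 117, 118, 119, 120, 121, 122, 123, 124} is a counterexample.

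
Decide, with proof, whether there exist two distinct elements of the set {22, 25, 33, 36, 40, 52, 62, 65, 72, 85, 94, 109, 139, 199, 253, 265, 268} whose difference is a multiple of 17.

Reduce each element modulo 17: 22↦5, 25↦8, 33↦16, 36↦2, 40↦6, 52↦1, 62↦11, 65↦14, 72↦4, 85↦0, 94↦9, 109↦7, 139↦3, 199↦12, 253↦15, 265↦10, 268↦13.
No residue repeats among the 17 elements, so no pair has difference ≡ 0 (mod 17).

There is no such pair.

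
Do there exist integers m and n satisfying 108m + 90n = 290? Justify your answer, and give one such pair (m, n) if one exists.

Any value of 108m + 90n is a multiple of gcd(108, 90) = 18.
However 290 leaves remainder 2 on division by 18.
So the equation is unsolvable over ℤ.

There are no such integers.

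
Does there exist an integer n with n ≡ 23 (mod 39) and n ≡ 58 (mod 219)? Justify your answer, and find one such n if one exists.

Reduce both congruences modulo 3, which divides 39 and 219: they say n ≡ 23 (mod 3) and n ≡ 58 (mod 3).
But 23 mod 3 = 2 while 58 mod 3 = 1, a contradiction.
Hence the system has no solution.

No, no such integer exists.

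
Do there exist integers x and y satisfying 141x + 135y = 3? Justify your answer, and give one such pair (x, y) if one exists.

x = 23, y = -24

Every value of 141x + 135y is a multiple of gcd(141, 135) = 3; since 3 ∣ 3, solutions exist.
Dividing through by 3 reduces the equation to 47x + 45y = 1.
Run the Euclidean algorithm on 47 and 45: 47 = 1·45 + 2, 45 = 22·2 + 1, 2 = 2·1 + 0.
Working back up the chain: 1 = 45 − 22·2 = 45 − 22·(47 − 1·45) = −22·47 + 23·45. So 47·(-22) + 45·23 = 1.
This gives the solution x = -22, y = 23 directly.
The general solution is x = -22 + 45k, y = 23 − 47k; taking k = 1 gives the smaller pair x = 23, y = -24.
Indeed 141·23 + 135·(-24) = 3243 − 3240 = 3.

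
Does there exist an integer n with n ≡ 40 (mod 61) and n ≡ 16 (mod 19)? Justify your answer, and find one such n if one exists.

n = 833

gcd(61, 19) = 1, so the Chinese Remainder Theorem guarantees exactly one residue class mod 1159 satisfying both.
Write n = 40 + 61t and require 40 + 61t ≡ 16 (mod 19), i.e. 61t ≡ 14 (mod 19).
61 ≡ 4 (mod 19), so this reads 4t ≡ 14 (mod 19). Since 4·5 = 20 = 1·19 + 1, the inverse of 4 mod 19 is 5.
Therefore t ≡ 5·14 = 70 ≡ 13 (mod 19).
With t = 13: n = 40 + 61·13 = 833.
Verify: 833 = 13·61 + 40 and 833 = 43·19 + 16. ✓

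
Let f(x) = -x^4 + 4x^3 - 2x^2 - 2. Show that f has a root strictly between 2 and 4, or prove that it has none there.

f(2) = 6 and f(4) = -34, which have opposite signs.
As a polynomial, f is continuous on every closed interval.
By the Intermediate Value Theorem f must vanish at some point of (2, 4).

Such a root exists.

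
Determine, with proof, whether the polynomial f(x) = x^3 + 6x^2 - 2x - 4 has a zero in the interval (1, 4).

No such root exists.

f(1) = 1 and f(4) = 148, both positive, so a sign-change argument is unavailable; we show f keeps this sign on the whole interval.
Substitute x = 1 + u, where 0 < u < 3 on the interval. Expanding, f(1 + u) = u^3 + 9u^2 + 13u + 1.
The nonzero coefficients here are all positive, so for u > 0 every term is positive (or zero), and the constant term 1 is strictly positive.
So f is strictly positive on (1, 4); no root exists in the interval.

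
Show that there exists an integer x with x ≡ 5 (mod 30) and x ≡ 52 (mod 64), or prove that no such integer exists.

gcd(30, 64) = 2. If x ≡ 5 (mod 30) and x ≡ 52 (mod 64), then x ≡ 5 (mod 2) and x ≡ 52 (mod 2).
These are incompatible: 5 − 52 = -47 is not divisible by 2.
Hence the system has no solution.

No such integer exists.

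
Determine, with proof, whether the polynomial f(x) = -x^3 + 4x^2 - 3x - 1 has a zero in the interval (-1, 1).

Yes, f has a root in the interval.

f(-1) = 7 and f(1) = -1, which have opposite signs.
Since f is a polynomial it is continuous on [-1, 1].
By the Intermediate Value Theorem, f takes the value 0 somewhere in the open interval.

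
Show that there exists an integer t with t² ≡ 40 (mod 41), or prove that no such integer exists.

Take t = 32. Then 32² = 1024 = 24·41 + 40, so 32² ≡ 40 (mod 41).

t = 32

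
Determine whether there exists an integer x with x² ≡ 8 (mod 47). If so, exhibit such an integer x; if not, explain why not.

x = 33

Take x = 33. Then 33² = 1089 = 23·47 + 8, so 33² ≡ 8 (mod 47).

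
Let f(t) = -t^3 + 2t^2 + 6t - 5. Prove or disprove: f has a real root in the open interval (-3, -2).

Such a root exists.

f(-3) = 22 and f(-2) = -1, which have opposite signs.
Since f is a polynomial it is continuous on [-3, -2].
By the Intermediate Value Theorem, f takes the value 0 somewhere in the open interval.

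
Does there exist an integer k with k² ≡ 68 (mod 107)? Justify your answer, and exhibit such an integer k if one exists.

Apply Euler's criterion with the prime 107: 68 is a quadratic residue iff 68^53 ≡ 1 (mod 107), and a non-residue iff it is ≡ −1.
Repeated squaring mod 107: 68^2 = 4624 ≡ 23; 68^4 ≡ 23² = 529 ≡ 101; 68^8 ≡ 101² = 10201 ≡ 36; 68^16 ≡ 36² = 1296 ≡ 12; 68^32 ≡ 12² = 144 ≡ 37.
Since 53 = 32 + 16 + 4 + 1, 68^53 ≡ 37 · 12 · 101 · 68; multiplying out mod 107: 37·12 = 444 ≡ 16, then 16·101 = 1616 ≡ 11, then 11·68 = 748 ≡ 106. Thus 68^53 ≡ 106 ≡ −1 (mod 107).
By Euler's criterion 68 is a quadratic non-residue mod 107: no k satisfies k² ≡ 68 (mod 107).

No, no such integer exists.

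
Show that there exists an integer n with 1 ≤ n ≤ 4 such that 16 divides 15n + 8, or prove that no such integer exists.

No such integer n in that range exists.

For n = 1, 2, 3, 4 the values of 15n + 8 modulo 16 are 7, 6, 5, 4 respectively.
Since 0 is absent from this list, 16 ∤ 15n + 8 for every n with 1 ≤ n ≤ 4.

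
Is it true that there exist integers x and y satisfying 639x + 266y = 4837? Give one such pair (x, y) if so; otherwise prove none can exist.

639 and 266 are coprime, so 639x + 266y ranges over all of ℤ.
Euclidean algorithm: 639 = 2·266 + 107, 266 = 2·107 + 52, 107 = 2·52 + 3, 52 = 17·3 + 1, 3 = 3·1 + 0.
Back-substituting, 1 = 52 − 17·3 = 52 − 17·(107 − 2·52) = −17·107 + 35·52 = −17·107 + 35·(266 − 2·107) = 35·266 − 87·107 = 35·266 − 87·(639 − 2·266) = −87·639 + 209·266; that is, 639·(-87) + 266·209 = 1.
Scaling by 4837 gives the particular solution (x, y) = (-420819, 1010933).
The general solution is x = -420819 + 266k, y = 1010933 − 639k; taking k = 1583 gives the smaller pair x = 259, y = -604.
Indeed 639·259 + 266·(-604) = 165501 − 160664 = 4837.

x = 259, y = -604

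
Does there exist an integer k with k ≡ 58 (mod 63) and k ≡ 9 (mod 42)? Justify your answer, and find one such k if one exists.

gcd(63, 42) = 21. If k ≡ 58 (mod 63) and k ≡ 9 (mod 42), then k ≡ 58 (mod 21) and k ≡ 9 (mod 21).
However 58 ≡ 16 and 9 ≡ 9 (mod 21), and 16 ≠ 9.
Hence the system has no solution.

There is no such integer.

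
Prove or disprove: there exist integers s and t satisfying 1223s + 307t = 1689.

s = 92, t = -361

Since gcd(1223, 307) = 1, every integer is an integer combination of 1223 and 307.
Dividing repeatedly: 1223 = 3·307 + 302, 307 = 1·302 + 5, 302 = 60·5 + 2, 5 = 2·2 + 1, 2 = 2·1 + 0.
Back-substituting, 1 = 5 − 2·2 = 5 − 2·(302 − 60·5) = −2·302 + 121·5 = −2·302 + 121·(307 − 1·302) = 121·307 − 123·302 = 121·307 − 123·(1223 − 3·307) = −123·1223 + 490·307; that is, 1223·(-123) + 307·490 = 1.
Times 1689: 1223·(-207747) + 307·827610 = 1689, so (-207747, 827610) solves it.
The general solution is s = -207747 + 307k, t = 827610 − 1223k; taking k = 677 gives the smaller pair s = 92, t = -361.
Check: 1223·92 + 307·(-361) = 112516 − 110827 = 1689. ✓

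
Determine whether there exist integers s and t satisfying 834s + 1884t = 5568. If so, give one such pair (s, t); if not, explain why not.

gcd(834, 1884) = 6, and 6 divides 5568, so integer solutions exist.
Dividing through by 6 reduces the equation to 139s + 314t = 928.
Euclidean algorithm: 314 = 2·139 + 36, 139 = 3·36 + 31, 36 = 1·31 + 5, 31 = 6·5 + 1, 5 = 5·1 + 0.
Back-substituting, 1 = 31 − 6·5 = 31 − 6·(36 − 1·31) = −6·36 + 7·31 = −6·36 + 7·(139 − 3·36) = 7·139 − 27·36 = 7·139 − 27·(314 − 2·139) = −27·314 + 61·139; that is, 139·61 + 314·(-27) = 1.
Scaling by 928 gives the particular solution (s, t) = (56608, -25056).
Shifting by a multiple of (314, −139) keeps it a solution: s = 56608 − 180·314 = 88, t = -25056 + 180·139 = -36.
Check: 834·88 + 1884·(-36) = 73392 − 67824 = 5568. ✓

s = 88, t = -36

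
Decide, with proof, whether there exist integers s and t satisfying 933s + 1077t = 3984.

s = 92, t = -76

gcd(933, 1077) = 3, and 3 divides 3984, so integer solutions exist.
Dividing through by 3 reduces the equation to 311s + 359t = 1328.
Run the Euclidean algorithm on 359 and 311: 359 = 1·311 + 48, 311 = 6·48 + 23, 48 = 2·23 + 2, 23 = 11·2 + 1, 2 = 2·1 + 0.
Unwinding: 1 = 23 − 11·2 = 23 − 11·(48 − 2·23) = −11·48 + 23·23 = −11·48 + 23·(311 − 6·48) = 23·311 − 149·48 = 23·311 − 149·(359 − 1·311) = −149·359 + 172·311, i.e. 311·172 + 359·(-149) = 1.
Scaling by 1328 gives the particular solution (s, t) = (228416, -197872).
Subtracting 636·359 from s and adding 636·311 to t gives the tidier solution (92, -76).
Check: 933·92 + 1077·(-76) = 85836 − 81852 = 3984. ✓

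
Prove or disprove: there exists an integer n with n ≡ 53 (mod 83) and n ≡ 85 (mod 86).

The moduli 83 and 86 are coprime, so by the Chinese Remainder Theorem a unique solution modulo 7138 exists.
Write n = 53 + 83t and require 53 + 83t ≡ 85 (mod 86), i.e. 83t ≡ 32 (mod 86).
Note 83·57 = 4731 ≡ 1 (mod 86) (as 4731 − 1 = 55·86), so 83⁻¹ ≡ 57.
Multiplying by 57: t ≡ 57·32 = 1824 ≡ 18 (mod 86).
With t = 18: n = 53 + 83·18 = 1547.
Check: 1547 mod 83 = 53, 1547 mod 86 = 85. ✓

n = 1547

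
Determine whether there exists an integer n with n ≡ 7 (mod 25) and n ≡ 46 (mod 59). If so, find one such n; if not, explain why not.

gcd(25, 59) = 1, so the Chinese Remainder Theorem guarantees exactly one residue class mod 1475 satisfying both.
Any solution of the first congruence is n = 7 + 25t; substituting into the second, 25t ≡ 46 − 7 ≡ 39 (mod 59).
Invert 25 mod 59 by the Euclidean algorithm: 59 = 2·25 + 9, 25 = 2·9 + 7, 9 = 1·7 + 2, 7 = 3·2 + 1, 2 = 2·1 + 0; back-substituting, 1 = 7 − 3·2 = 7 − 3·(9 − 1·7) = −3·9 + 4·7 = −3·9 + 4·(25 − 2·9) = 4·25 − 11·9 = 4·25 − 11·(59 − 2·25) = −11·59 + 26·25. Hence 25·26 ≡ 1, so 25⁻¹ ≡ 26 (mod 59).
Multiplying by 26: t ≡ 26·39 = 1014 ≡ 11 (mod 59).
With t = 11: n = 7 + 25·11 = 282.
Check: 282 mod 25 = 7, 282 mod 59 = 46. ✓

n = 282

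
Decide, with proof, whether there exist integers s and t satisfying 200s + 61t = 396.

s = 52, t = -164

200 and 61 are coprime, so 200s + 61t ranges over all of ℤ.
Run the Euclidean algorithm on 200 and 61: 200 = 3·61 + 17, 61 = 3·17 + 10, 17 = 1·10 + 7, 10 = 1·7 + 3, 7 = 2·3 + 1, 3 = 3·1 + 0.
Back-substituting, 1 = 7 − 2·3 = 7 − 2·(10 − 1·7) = −2·10 + 3·7 = −2·10 + 3·(17 − 1·10) = 3·17 − 5·10 = 3·17 − 5·(61 − 3·17) = −5·61 + 18·17 = −5·61 + 18·(200 − 3·61) = 18·200 − 59·61; that is, 200·18 + 61·(-59) = 1.
Times 396: 200·7128 + 61·(-23364) = 396, so (7128, -23364) solves it.
Subtracting 116·61 from s and adding 116·200 to t gives the tidier solution (52, -164).
Indeed 200·52 + 61·(-164) = 10400 − 10004 = 396.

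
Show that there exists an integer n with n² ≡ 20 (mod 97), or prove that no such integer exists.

97 is prime, so by Euler's criterion 20 is a square mod 97 iff 20^((97−1)/2) = 20^48 ≡ 1 (mod 97).
Repeated squaring mod 97: 20^2 = 400 ≡ 12; 20^4 ≡ 12² = 144 ≡ 47; 20^8 ≡ 47² = 2209 ≡ 75; 20^16 ≡ 75² = 5625 ≡ 96; 20^32 ≡ 96² = 9216 ≡ 1.
Since 48 = 32 + 16, 20^48 ≡ 1 · 96; multiplying out mod 97: 1·96 = 96 ≡ 96. Thus 20^48 ≡ 96 ≡ −1 (mod 97).
The value −1 means 20 is a non-residue modulo 97, so n² ≡ 20 (mod 97) is impossible.

No such integer exists.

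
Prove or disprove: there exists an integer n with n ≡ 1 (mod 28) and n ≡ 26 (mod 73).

Since 28 and 73 share no common factor, CRT says the pair of congruences has a solution (unique mod 2044).
Any solution of the first congruence is n = 1 + 28t; substituting into the second, 28t ≡ 26 − 1 ≡ 25 (mod 73).
Since 28·60 = 1680 = 23·73 + 1, the inverse of 28 mod 73 is 60.
Multiplying by 60: t ≡ 60·25 = 1500 ≡ 40 (mod 73).
With t = 40: n = 1 + 28·40 = 1121.
Check: 1121 mod 28 = 1, 1121 mod 73 = 26. ✓

n = 1121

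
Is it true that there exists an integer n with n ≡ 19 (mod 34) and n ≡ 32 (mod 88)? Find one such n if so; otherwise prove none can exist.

No such integer exists.

Both moduli are multiples of 2 = gcd(34, 88), so any solution would satisfy n ≡ 19 and n ≡ 32 modulo 2 simultaneously.
However 19 ≡ 1 and 32 ≡ 0 (mod 2), and 1 ≠ 0.
So no integer satisfies both congruences.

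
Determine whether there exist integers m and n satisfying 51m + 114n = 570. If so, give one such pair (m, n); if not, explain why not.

m = 0, n = 5

Since gcd(51, 114) = 3 and 570 = 3·190, Bézout's identity guarantees a solution.
Dividing through by 3 reduces the equation to 17m + 38n = 190.
Dividing repeatedly: 38 = 2·17 + 4, 17 = 4·4 + 1, 4 = 4·1 + 0.
Back-substituting, 1 = 17 − 4·4 = 17 − 4·(38 − 2·17) = −4·38 + 9·17; that is, 17·9 + 38·(-4) = 1.
Scaling by 190 gives the particular solution (m, n) = (1710, -760).
The general solution is m = 1710 + 38k, n = -760 − 17k; taking k = -45 gives the smaller pair m = 0, n = 5.
Indeed 51·0 + 114·5 = 0 + 570 = 570.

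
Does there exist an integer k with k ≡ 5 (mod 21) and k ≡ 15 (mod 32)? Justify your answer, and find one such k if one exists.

k = 47

The moduli 21 and 32 are coprime, so by the Chinese Remainder Theorem a unique solution modulo 672 exists.
Write k = 5 + 21t and require 5 + 21t ≡ 15 (mod 32), i.e. 21t ≡ 10 (mod 32).
To invert 21 modulo 32: 32 = 1·21 + 11, 21 = 1·11 + 10, 11 = 1·10 + 1, 10 = 10·1 + 0, and unwinding, 1 = 11 − 1·10 = 11 − (21 − 1·11) = −21 + 2·11 = −21 + 2·(32 − 1·21) = 2·32 − 3·21. Thus 21⁻¹ ≡ -3 ≡ 29 (mod 32).
Therefore t ≡ 29·10 = 290 ≡ 2 (mod 32).
With t = 2: k = 5 + 21·2 = 47.
Indeed 47 ≡ 5 (mod 21) and 47 ≡ 15 (mod 32).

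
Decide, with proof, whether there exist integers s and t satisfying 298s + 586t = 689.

gcd(298, 586) = 2, so every integer of the form 298s + 586t is a multiple of 2.
But 689 is not a multiple of 2 (it leaves remainder 1).
Hence no integers s, t satisfy the equation.

There are no such integers.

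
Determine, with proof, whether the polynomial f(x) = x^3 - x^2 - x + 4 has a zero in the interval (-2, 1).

Such a root exists.

f(-2) = -6 and f(1) = 3, which have opposite signs.
Since f is a polynomial it is continuous on [-2, 1].
By the Intermediate Value Theorem, f takes the value 0 somewhere in the open interval.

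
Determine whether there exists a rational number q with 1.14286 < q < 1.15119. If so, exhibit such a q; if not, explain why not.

q = 23/20

Look for a denominator N such that an integer falls strictly between N·1.14286 and N·1.15119. N = 20 works: 20·1.14286 = 22.85720 < 23 < 23.02380 = 20·1.15119.
Dividing back, 1.14286 < 23/20 < 1.15119, and 23/20 is rational.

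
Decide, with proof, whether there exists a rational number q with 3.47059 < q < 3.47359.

q = 125/36

Multiplying by 36: 36·3.47059 = 124.94124 and 36·3.47359 = 125.04924, so the integer 125 lies strictly between them.
Hence 125/36 is a rational number with 3.47059 < 125/36 < 3.47359.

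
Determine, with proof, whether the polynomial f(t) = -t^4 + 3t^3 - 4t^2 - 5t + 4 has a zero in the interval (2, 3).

f(2) = -14 and f(3) = -47, both negative, so a sign-change argument is unavailable; we show f keeps this sign on the whole interval.
Substitute t = 2 + u, where 0 < u < 1 on the interval. Expanding, f(2 + u) = -u^4 - 5u^3 - 10u^2 - 17u - 14.
The nonzero coefficients here are all negative, so for u > 0 every term is negative (or zero), and the constant term -14 is strictly negative.
So f is strictly negative on (2, 3); no root exists in the interval.

f has no root in that interval.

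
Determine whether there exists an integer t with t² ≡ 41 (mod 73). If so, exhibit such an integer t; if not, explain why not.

Take t = 48. Then 48² = 2304 = 31·73 + 41, so 48² ≡ 41 (mod 73).

t = 48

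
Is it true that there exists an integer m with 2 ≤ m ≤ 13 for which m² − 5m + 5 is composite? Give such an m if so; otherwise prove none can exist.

At m = 10: 10² − 5·10 + 5 = 55 = 5·11, which is composite.

m = 10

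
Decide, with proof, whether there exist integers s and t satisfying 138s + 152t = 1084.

Every value of 138s + 152t is a multiple of gcd(138, 152) = 2; since 2 ∣ 1084, solutions exist.
Dividing through by 2 reduces the equation to 69s + 76t = 542.
Run the Euclidean algorithm on 76 and 69: 76 = 1·69 + 7, 69 = 9·7 + 6, 7 = 1·6 + 1, 6 = 6·1 + 0.
Working back up the chain: 1 = 7 − 1·6 = 7 − (69 − 9·7) = −69 + 10·7 = −69 + 10·(76 − 1·69) = 10·76 − 11·69. So 69·(-11) + 76·10 = 1.
Multiplying through by 542: s = (-11)·542 = -5962, t = 10·542 = 5420 is a solution.
The general solution is s = -5962 + 76k, t = 5420 − 69k; taking k = 79 gives the smaller pair s = 42, t = -31.
Indeed 138·42 + 152·(-31) = 5796 − 4712 = 1084.

s = 42, t = -31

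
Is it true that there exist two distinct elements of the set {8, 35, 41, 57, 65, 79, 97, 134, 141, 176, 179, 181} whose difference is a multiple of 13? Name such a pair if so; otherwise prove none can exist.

Two integers differ by a multiple of 13 exactly when they have the same residue mod 13. The residues are 8↦8, 35↦9, 41↦2, 57↦5, 65↦0, 79↦1, 97↦6, 134↦4, 141↦11, 176↦7, 179↦10, 181↦12.
No residue repeats among the 12 elements, so no pair has difference ≡ 0 (mod 13).

No, no such pair exists.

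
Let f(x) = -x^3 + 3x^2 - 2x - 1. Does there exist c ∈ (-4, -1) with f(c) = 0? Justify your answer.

The endpoint values f(-4) = 119 and f(-1) = 5 are both positive. Claim: f(x) > 0 for every x in (-4, -1).
Substitute x = -1 − u, where 0 < u < 3 on the interval. Expanding, f(-1 − u) = u^3 + 6u^2 + 11u + 5.
All 4 nonzero coefficients of this polynomial in u are positive; hence for u > 0 the value is a sum of positive terms (the constant 5 among them).
Therefore f(x) > 0 throughout (-4, -1), and f has no zero there.

No such root exists.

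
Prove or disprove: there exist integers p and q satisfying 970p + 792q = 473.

Any value of 970p + 792q is a multiple of gcd(970, 792) = 2.
However 473 leaves remainder 1 on division by 2.
Hence no integers p, q satisfy the equation.

There are no such integers.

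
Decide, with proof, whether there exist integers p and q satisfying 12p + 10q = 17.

Any value of 12p + 10q is a multiple of gcd(12, 10) = 2.
But 17 = 2·8 + 1, so 2 ∤ 17.
Therefore 12p + 10q = 17 has no solution in integers.

No, no such integers exist.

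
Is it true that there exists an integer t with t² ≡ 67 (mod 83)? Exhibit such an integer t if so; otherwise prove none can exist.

83 is prime, so by Euler's criterion 67 is a square mod 83 iff 67^((83−1)/2) = 67^41 ≡ 1 (mod 83).
Repeated squaring mod 83: 67^2 = 4489 ≡ 7; 67^4 ≡ 7² = 49 ≡ 49; 67^8 ≡ 49² = 2401 ≡ 77; 67^16 ≡ 77² = 5929 ≡ 36; 67^32 ≡ 36² = 1296 ≡ 51.
Since 41 = 32 + 8 + 1, 67^41 ≡ 51 · 77 · 67; multiplying out mod 83: 51·77 = 3927 ≡ 26, then 26·67 = 1742 ≡ 82. Thus 67^41 ≡ 82 ≡ −1 (mod 83).
By Euler's criterion 67 is a quadratic non-residue mod 83: no t satisfies t² ≡ 67 (mod 83).

No such integer exists.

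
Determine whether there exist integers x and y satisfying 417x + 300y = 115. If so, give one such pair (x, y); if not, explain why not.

No such integers exist.

Any value of 417x + 300y is a multiple of gcd(417, 300) = 3.
But 115 = 3·38 + 1, so 3 ∤ 115.
Hence no integers x, y satisfy the equation.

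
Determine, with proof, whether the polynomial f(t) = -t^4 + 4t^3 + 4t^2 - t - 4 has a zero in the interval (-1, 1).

Such a root exists.

f(-1) = -4 and f(1) = 2, which have opposite signs.
Since f is a polynomial it is continuous on [-1, 1].
By the Intermediate Value Theorem f must vanish at some point of (-1, 1).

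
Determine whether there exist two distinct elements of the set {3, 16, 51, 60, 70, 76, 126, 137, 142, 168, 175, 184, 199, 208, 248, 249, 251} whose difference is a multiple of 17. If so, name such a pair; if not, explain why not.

Two integers differ by a multiple of 17 exactly when they have the same residue mod 17. The residues are 3↦3, 16↦16, 51↦0, 60↦9, 70↦2, 76↦8, 126↦7, 137↦1, 142↦6, 168↦15, 175↦5, 184↦14, 199↦12, 208↦4, 248↦10, 249↦11, 251↦13.
These 17 residues are pairwise different, hence no difference of two elements is divisible by 17.

No such pair exists.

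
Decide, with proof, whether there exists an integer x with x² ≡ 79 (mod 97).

Take x = 46. Then 46² = 2116 = 21·97 + 79, so 46² ≡ 79 (mod 97).

x = 46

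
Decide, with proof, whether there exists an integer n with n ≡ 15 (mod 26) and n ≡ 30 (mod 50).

There is no such integer.

gcd(26, 50) = 2. If n ≡ 15 (mod 26) and n ≡ 30 (mod 50), then n ≡ 15 (mod 2) and n ≡ 30 (mod 2).
But 15 mod 2 = 1 while 30 mod 2 = 0, a contradiction.
Therefore no such n exists.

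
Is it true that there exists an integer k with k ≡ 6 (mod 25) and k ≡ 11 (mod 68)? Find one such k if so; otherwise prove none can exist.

k = 1031

The moduli 25 and 68 are coprime, so by the Chinese Remainder Theorem a unique solution modulo 1700 exists.
Write k = 6 + 25t and require 6 + 25t ≡ 11 (mod 68), i.e. 25t ≡ 5 (mod 68).
Note 25·49 = 1225 ≡ 1 (mod 68) (as 1225 − 1 = 18·68), so 25⁻¹ ≡ 49.
Multiplying by 49: t ≡ 49·5 = 245 ≡ 41 (mod 68).
With t = 41: k = 6 + 25·41 = 1031.
Check: 1031 mod 25 = 6, 1031 mod 68 = 11. ✓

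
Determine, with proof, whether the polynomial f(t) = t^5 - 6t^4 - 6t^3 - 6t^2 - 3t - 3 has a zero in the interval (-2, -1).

The endpoint values f(-2) = -101 and f(-1) = -7 are both negative. Claim: f(t) < 0 for every t in (-2, -1).
Substitute t = -1 − u, where 0 < u < 1 on the interval. Expanding, f(-1 − u) = -u^5 - 11u^4 - 28u^3 - 34u^2 - 20u - 7.
The nonzero coefficients here are all negative, so for u > 0 every term is negative (or zero), and the constant term -7 is strictly negative.
So f is strictly negative on (-2, -1); no root exists in the interval.

f has no root in that interval.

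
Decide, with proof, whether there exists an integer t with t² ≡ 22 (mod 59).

Take t = 9. Then 9² = 81 = 1·59 + 22, so 9² ≡ 22 (mod 59).

t = 9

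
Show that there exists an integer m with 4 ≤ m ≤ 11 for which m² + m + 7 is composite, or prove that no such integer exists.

At m = 6: 6² + 6 + 7 = 49 = 7·7, which is composite.

m = 6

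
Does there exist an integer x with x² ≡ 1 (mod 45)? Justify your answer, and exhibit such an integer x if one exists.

Take x = 19. Then 19² = 361 = 8·45 + 1, so 19² ≡ 1 (mod 45).

x = 19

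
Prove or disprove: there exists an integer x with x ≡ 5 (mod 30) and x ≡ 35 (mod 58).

x = 35

The moduli are not coprime: gcd(30, 58) = 2. Compatibility requires 2 ∣ (35 − 5) = 30, which holds, so solutions exist.
Step through x = 5, 5 + 30, 5 + 2·30, …: the values 5, 35 reduce mod 58 to 5, 35. The value 35 hits 35.
Check: 35 mod 30 = 5, 35 mod 58 = 35. ✓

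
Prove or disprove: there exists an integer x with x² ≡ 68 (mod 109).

Apply Euler's criterion with the prime 109: 68 is a quadratic residue iff 68^54 ≡ 1 (mod 109), and a non-residue iff it is ≡ −1.
Repeated squaring mod 109: 68^2 = 4624 ≡ 46; 68^4 ≡ 46² = 2116 ≡ 45; 68^8 ≡ 45² = 2025 ≡ 63; 68^16 ≡ 63² = 3969 ≡ 45; 68^32 ≡ 45² = 2025 ≡ 63.
Since 54 = 32 + 16 + 4 + 2, 68^54 ≡ 63 · 45 · 45 · 46; multiplying out mod 109: 63·45 = 2835 ≡ 1, then 1·45 = 45 ≡ 45, then 45·46 = 2070 ≡ 108. Thus 68^54 ≡ 108 ≡ −1 (mod 109).
By Euler's criterion 68 is a quadratic non-residue mod 109: no x satisfies x² ≡ 68 (mod 109).

There is no such integer.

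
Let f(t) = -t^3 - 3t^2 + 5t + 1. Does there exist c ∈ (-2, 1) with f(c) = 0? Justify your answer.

Yes, f has a root in the interval.

f(-2) = -13 and f(1) = 2, which have opposite signs.
f is continuous everywhere (it is a polynomial), in particular on [-2, 1].
By the Intermediate Value Theorem f must vanish at some point of (-2, 1).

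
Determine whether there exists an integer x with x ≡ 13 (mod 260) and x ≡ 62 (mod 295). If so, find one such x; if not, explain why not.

Both moduli are multiples of 5 = gcd(260, 295), so any solution would satisfy x ≡ 13 and x ≡ 62 modulo 5 simultaneously.
However 13 ≡ 3 and 62 ≡ 2 (mod 5), and 3 ≠ 2.
Therefore no such x exists.

No, no such integer exists.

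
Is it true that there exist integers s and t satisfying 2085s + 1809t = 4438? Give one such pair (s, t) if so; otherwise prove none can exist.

No, no such integers exist.

Any value of 2085s + 1809t is a multiple of gcd(2085, 1809) = 3.
However 4438 leaves remainder 1 on division by 3.
Therefore 2085s + 1809t = 4438 has no solution in integers.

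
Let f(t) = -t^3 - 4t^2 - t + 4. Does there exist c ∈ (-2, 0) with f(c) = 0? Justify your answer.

Yes, such a c exists.

f(-2) = -2 and f(0) = 4, which have opposite signs.
Since f is a polynomial it is continuous on [-2, 0].
The Intermediate Value Theorem then guarantees some c ∈ (-2, 0) with f(c) = 0.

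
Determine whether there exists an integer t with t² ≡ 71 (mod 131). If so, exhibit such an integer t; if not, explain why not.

There is no such integer.

131 is prime, so by Euler's criterion 71 is a square mod 131 iff 71^((131−1)/2) = 71^65 ≡ 1 (mod 131).
Repeated squaring mod 131: 71^2 = 5041 ≡ 63; 71^4 ≡ 63² = 3969 ≡ 39; 71^8 ≡ 39² = 1521 ≡ 80; 71^16 ≡ 80² = 6400 ≡ 112; 71^32 ≡ 112² = 12544 ≡ 99; 71^64 ≡ 99² = 9801 ≡ 107.
Since 65 = 64 + 1, 71^65 ≡ 107 · 71; multiplying out mod 131: 107·71 = 7597 ≡ 130. Thus 71^65 ≡ 130 ≡ −1 (mod 131).
The value −1 means 71 is a non-residue modulo 131, so t² ≡ 71 (mod 131) is impossible.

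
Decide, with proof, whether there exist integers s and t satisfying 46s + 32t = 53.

Any value of 46s + 32t is a multiple of gcd(46, 32) = 2.
But 53 = 2·26 + 1, so 2 ∤ 53.
Therefore 46s + 32t = 53 has no solution in integers.

No such integers exist.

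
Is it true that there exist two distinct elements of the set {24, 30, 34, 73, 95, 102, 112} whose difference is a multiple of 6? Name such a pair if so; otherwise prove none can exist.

Both 24 and 30 leave remainder 0 on division by 6; their difference 6 = 1·6 is a multiple of 6.

24 and 30 are such a pair.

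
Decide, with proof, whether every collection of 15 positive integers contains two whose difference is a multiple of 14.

Yes, this is always true.

Each integer lies in one of the 14 residue classes modulo 14.
Since 15 > 14, two of the 15 integers must share a residue class by the pigeonhole principle; call them a and b.
Equal remainders mean a − b ≡ 0 (mod 14), so 14 divides their difference.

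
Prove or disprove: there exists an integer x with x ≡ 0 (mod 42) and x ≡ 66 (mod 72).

x = 210

gcd(42, 72) = 6. A simultaneous solution exists iff 0 ≡ 66 (mod 6); here 0 mod 6 = 0 = 66 mod 6, so it does.
List candidates x ≡ 0 (mod 42): 0, 42, 84, 126, 168, 210. Modulo 72 these are 0, 42, 12, 54, 24, 66; 210 gives 66 as required.
Check: 210 mod 42 = 0, 210 mod 72 = 66. ✓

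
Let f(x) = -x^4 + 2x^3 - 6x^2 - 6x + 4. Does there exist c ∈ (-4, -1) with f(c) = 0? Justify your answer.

f(-4) = -452 and f(-1) = 1, which have opposite signs.
As a polynomial, f is continuous on every closed interval.
So by the Intermediate Value Theorem there is a c strictly between -4 and -1 with f(c) = 0.

Yes, f has a root in the interval.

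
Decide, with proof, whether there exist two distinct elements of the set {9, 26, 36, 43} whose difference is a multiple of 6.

Two integers differ by a multiple of 6 exactly when they have the same residue mod 6. The residues are 9↦3, 26↦2, 36↦0, 43↦1.
No residue repeats among the 4 elements, so no pair has difference ≡ 0 (mod 6).

There is no such pair.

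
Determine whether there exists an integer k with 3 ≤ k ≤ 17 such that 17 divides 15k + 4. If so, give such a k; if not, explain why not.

For k = 3, 4, …, 17 the values of 15k + 4 modulo 17 are 15, 13, 11, 9, 7, 5, 3, 1, 16, 14, 12, 10, 8, 6, 4 respectively.
Since 0 is absent from this list, 17 ∤ 15k + 4 for every k with 3 ≤ k ≤ 17.

There is no such integer k in that range.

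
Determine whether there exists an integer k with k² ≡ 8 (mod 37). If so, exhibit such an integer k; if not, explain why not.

No, no such integer exists.

37 is prime, so by Euler's criterion 8 is a square mod 37 iff 8^((37−1)/2) = 8^18 ≡ 1 (mod 37).
Squaring successively (mod 37): 8^2 = 64 ≡ 27; 8^4 ≡ 27² = 729 ≡ 26; 8^8 ≡ 26² = 676 ≡ 10; 8^16 ≡ 10² = 100 ≡ 26.
Since 18 = 16 + 2, 8^18 ≡ 26 · 27; multiplying out mod 37: 26·27 = 702 ≡ 36. Thus 8^18 ≡ 36 ≡ −1 (mod 37).
By Euler's criterion 8 is a quadratic non-residue mod 37: no k satisfies k² ≡ 8 (mod 37).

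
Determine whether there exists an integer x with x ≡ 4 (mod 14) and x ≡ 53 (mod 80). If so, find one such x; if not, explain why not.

No such integer exists.

gcd(14, 80) = 2. If x ≡ 4 (mod 14) and x ≡ 53 (mod 80), then x ≡ 4 (mod 2) and x ≡ 53 (mod 2).
These are incompatible: 4 − 53 = -49 is not divisible by 2.
Hence the system has no solution.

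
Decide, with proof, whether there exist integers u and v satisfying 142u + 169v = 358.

Since gcd(142, 169) = 1, every integer is an integer combination of 142 and 169.
Euclidean algorithm: 169 = 1·142 + 27, 142 = 5·27 + 7, 27 = 3·7 + 6, 7 = 1·6 + 1, 6 = 6·1 + 0.
Working back up the chain: 1 = 7 − 1·6 = 7 − (27 − 3·7) = −27 + 4·7 = −27 + 4·(142 − 5·27) = 4·142 − 21·27 = 4·142 − 21·(169 − 1·142) = −21·169 + 25·142. So 142·25 + 169·(-21) = 1.
Scaling by 358 gives the particular solution (u, v) = (8950, -7518).
Shifting by a multiple of (169, −142) keeps it a solution: u = 8950 − 52·169 = 162, v = -7518 + 52·142 = -134.
Check: 142·162 + 169·(-134) = 23004 − 22646 = 358. ✓

u = 162, v = -134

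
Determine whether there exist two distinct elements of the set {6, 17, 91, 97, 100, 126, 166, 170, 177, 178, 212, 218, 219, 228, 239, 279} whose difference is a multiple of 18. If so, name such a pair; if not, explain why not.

No such pair exists.

Reduce each element modulo 18: 6↦6, 17↦17, 91↦1, 97↦7, 100↦10, 126↦0, 166↦4, 170↦8, 177↦15, 178↦16, 212↦14, 218↦2, 219↦3, 228↦12, 239↦5, 279↦9.
All 16 residues are distinct, so no two elements differ by a multiple of 18.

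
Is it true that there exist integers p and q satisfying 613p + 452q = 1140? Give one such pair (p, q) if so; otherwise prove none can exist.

p = 52, q = -68

613 and 452 are coprime, so 613p + 452q ranges over all of ℤ.
Euclidean algorithm: 613 = 1·452 + 161, 452 = 2·161 + 130, 161 = 1·130 + 31, 130 = 4·31 + 6, 31 = 5·6 + 1, 6 = 6·1 + 0.
Working back up the chain: 1 = 31 − 5·6 = 31 − 5·(130 − 4·31) = −5·130 + 21·31 = −5·130 + 21·(161 − 1·130) = 21·161 − 26·130 = 21·161 − 26·(452 − 2·161) = −26·452 + 73·161 = −26·452 + 73·(613 − 1·452) = 73·613 − 99·452. So 613·73 + 452·(-99) = 1.
Times 1140: 613·83220 + 452·(-112860) = 1140, so (83220, -112860) solves it.
Shifting by a multiple of (452, −613) keeps it a solution: p = 83220 − 184·452 = 52, q = -112860 + 184·613 = -68.
Indeed 613·52 + 452·(-68) = 31876 − 30736 = 1140.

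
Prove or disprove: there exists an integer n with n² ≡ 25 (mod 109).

n = 104

Take n = 104. Then 104² = 10816 = 99·109 + 25, so 104² ≡ 25 (mod 109).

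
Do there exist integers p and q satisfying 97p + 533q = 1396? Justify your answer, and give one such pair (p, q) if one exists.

p = 432, q = -76

Since gcd(97, 533) = 1, every integer is an integer combination of 97 and 533.
Euclidean algorithm: 533 = 5·97 + 48, 97 = 2·48 + 1, 48 = 48·1 + 0.
Back-substituting, 1 = 97 − 2·48 = 97 − 2·(533 − 5·97) = −2·533 + 11·97; that is, 97·11 + 533·(-2) = 1.
Multiplying through by 1396: p = 11·1396 = 15356, q = (-2)·1396 = -2792 is a solution.
Shifting by a multiple of (533, −97) keeps it a solution: p = 15356 − 28·533 = 432, q = -2792 + 28·97 = -76.
Check: 97·432 + 533·(-76) = 41904 − 40508 = 1396. ✓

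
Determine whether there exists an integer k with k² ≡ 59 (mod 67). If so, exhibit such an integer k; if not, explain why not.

Take k = 27. Then 27² = 729 = 10·67 + 59, so 27² ≡ 59 (mod 67).

k = 27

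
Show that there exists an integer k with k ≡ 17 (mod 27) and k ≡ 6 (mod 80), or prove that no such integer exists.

k = 1286

The moduli 27 and 80 are coprime, so by the Chinese Remainder Theorem a unique solution modulo 2160 exists.
Any solution of the first congruence is k = 17 + 27t; substituting into the second, 27t ≡ 6 − 17 ≡ 69 (mod 80).
Since 27·3 = 81 = 1·80 + 1, the inverse of 27 mod 80 is 3.
Therefore t ≡ 3·69 = 207 ≡ 47 (mod 80).
With t = 47: k = 17 + 27·47 = 1286.
Check: 1286 mod 27 = 17, 1286 mod 80 = 6. ✓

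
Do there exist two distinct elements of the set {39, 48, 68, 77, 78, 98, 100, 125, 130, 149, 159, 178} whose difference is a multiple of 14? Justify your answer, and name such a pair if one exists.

Two integers differ by a multiple of 14 exactly when they have the same residue mod 14. The residues are 39↦11, 48↦6, 68↦12, 77↦7, 78↦8, 98↦0, 100↦2, 125↦13, 130↦4, 149↦9, 159↦5, 178↦10.
All 12 residues are distinct, so no two elements differ by a multiple of 14.

No such pair exists.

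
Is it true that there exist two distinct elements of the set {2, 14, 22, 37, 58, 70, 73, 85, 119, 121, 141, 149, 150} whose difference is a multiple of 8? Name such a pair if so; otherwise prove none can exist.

Yes: 2 and 58.

2 mod 8 = 2 and 58 mod 8 = 2, so 58 − 2 = 56 = 7·8.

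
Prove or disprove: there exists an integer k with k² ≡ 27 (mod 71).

k = 58 works: 58² = 3364, and 3364 − 27 = 3337 = 47·71.

k = 58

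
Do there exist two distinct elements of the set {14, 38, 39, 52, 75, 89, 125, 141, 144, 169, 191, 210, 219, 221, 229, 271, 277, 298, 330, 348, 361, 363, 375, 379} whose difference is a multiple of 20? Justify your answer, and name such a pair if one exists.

Yes: 38 and 298.

38 mod 20 = 18 and 298 mod 20 = 18, so 298 − 38 = 260 = 13·20.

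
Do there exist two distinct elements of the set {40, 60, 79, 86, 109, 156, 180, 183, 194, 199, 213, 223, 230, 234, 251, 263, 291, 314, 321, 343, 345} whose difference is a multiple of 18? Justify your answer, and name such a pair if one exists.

The pair (79, 223) works.

79 mod 18 = 7 and 223 mod 18 = 7, so 223 − 79 = 144 = 8·18.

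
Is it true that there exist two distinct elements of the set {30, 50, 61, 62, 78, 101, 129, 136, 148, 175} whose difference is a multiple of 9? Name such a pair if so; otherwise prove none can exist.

The pair (30, 129) works.

Reduce each element mod 9: 30↦3, 50↦5, 61↦7, 62↦8, 78↦6, 101↦2, 129↦3, 136↦1, 148↦4, 175↦4. The residue 3 repeats (at 30 and 129), and 129 − 30 = 99 = 11·9.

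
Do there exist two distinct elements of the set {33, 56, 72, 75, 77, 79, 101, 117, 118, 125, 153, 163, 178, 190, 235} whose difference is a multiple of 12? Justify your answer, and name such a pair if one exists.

33 mod 12 = 9 and 117 mod 12 = 9, so 117 − 33 = 84 = 7·12.

Yes: 33 and 117.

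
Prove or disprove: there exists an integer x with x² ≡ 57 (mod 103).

Apply Euler's criterion with the prime 103: 57 is a quadratic residue iff 57^51 ≡ 1 (mod 103), and a non-residue iff it is ≡ −1.
Squaring successively (mod 103): 57^2 = 3249 ≡ 56; 57^4 ≡ 56² = 3136 ≡ 46; 57^8 ≡ 46² = 2116 ≡ 56; 57^16 ≡ 56² = 3136 ≡ 46; 57^32 ≡ 46² = 2116 ≡ 56.
Since 51 = 32 + 16 + 2 + 1, 57^51 ≡ 56 · 46 · 56 · 57; multiplying out mod 103: 56·46 = 2576 ≡ 1, then 1·56 = 56 ≡ 56, then 56·57 = 3192 ≡ 102. Thus 57^51 ≡ 102 ≡ −1 (mod 103).
By Euler's criterion 57 is a quadratic non-residue mod 103: no x satisfies x² ≡ 57 (mod 103).

There is no such integer.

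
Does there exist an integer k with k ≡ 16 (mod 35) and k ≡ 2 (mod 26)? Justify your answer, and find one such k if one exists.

Since 35 and 26 share no common factor, CRT says the pair of congruences has a solution (unique mod 910).
Write k = 16 + 35t and require 16 + 35t ≡ 2 (mod 26), i.e. 35t ≡ 12 (mod 26).
35 ≡ 9 (mod 26), so this reads 9t ≡ 12 (mod 26). Note 9·3 = 27 ≡ 1 (mod 26) (as 27 − 1 = 1·26), so 9⁻¹ ≡ 3.
Multiplying by 3: t ≡ 3·12 = 36 ≡ 10 (mod 26).
Taking t = 10 gives k = 16 + 35·10 = 366.
Check: 366 mod 35 = 16, 366 mod 26 = 2. ✓

k = 366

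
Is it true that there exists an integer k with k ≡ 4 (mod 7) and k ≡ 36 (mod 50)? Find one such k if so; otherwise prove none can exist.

k = 186

gcd(7, 50) = 1, so the Chinese Remainder Theorem guarantees exactly one residue class mod 350 satisfying both.
Write k = 4 + 7t and require 4 + 7t ≡ 36 (mod 50), i.e. 7t ≡ 32 (mod 50).
To invert 7 modulo 50: 50 = 7·7 + 1, 7 = 7·1 + 0, and unwinding, 1 = 50 − 7·7. Thus 7⁻¹ ≡ -7 ≡ 43 (mod 50).
Multiplying by 43: t ≡ 43·32 = 1376 ≡ 26 (mod 50).
Taking t = 26 gives k = 4 + 7·26 = 186.
Check: 186 mod 7 = 4, 186 mod 50 = 36. ✓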